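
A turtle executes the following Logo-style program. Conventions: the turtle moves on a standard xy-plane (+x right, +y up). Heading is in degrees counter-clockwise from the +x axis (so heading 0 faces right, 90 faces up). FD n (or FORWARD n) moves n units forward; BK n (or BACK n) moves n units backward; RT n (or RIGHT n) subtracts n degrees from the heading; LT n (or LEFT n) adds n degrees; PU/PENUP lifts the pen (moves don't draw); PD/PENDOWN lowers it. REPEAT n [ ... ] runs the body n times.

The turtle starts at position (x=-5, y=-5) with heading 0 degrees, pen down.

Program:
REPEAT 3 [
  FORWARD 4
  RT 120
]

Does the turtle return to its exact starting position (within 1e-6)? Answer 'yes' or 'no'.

Answer: yes

Derivation:
Executing turtle program step by step:
Start: pos=(-5,-5), heading=0, pen down
REPEAT 3 [
  -- iteration 1/3 --
  FD 4: (-5,-5) -> (-1,-5) [heading=0, draw]
  RT 120: heading 0 -> 240
  -- iteration 2/3 --
  FD 4: (-1,-5) -> (-3,-8.464) [heading=240, draw]
  RT 120: heading 240 -> 120
  -- iteration 3/3 --
  FD 4: (-3,-8.464) -> (-5,-5) [heading=120, draw]
  RT 120: heading 120 -> 0
]
Final: pos=(-5,-5), heading=0, 3 segment(s) drawn

Start position: (-5, -5)
Final position: (-5, -5)
Distance = 0; < 1e-6 -> CLOSED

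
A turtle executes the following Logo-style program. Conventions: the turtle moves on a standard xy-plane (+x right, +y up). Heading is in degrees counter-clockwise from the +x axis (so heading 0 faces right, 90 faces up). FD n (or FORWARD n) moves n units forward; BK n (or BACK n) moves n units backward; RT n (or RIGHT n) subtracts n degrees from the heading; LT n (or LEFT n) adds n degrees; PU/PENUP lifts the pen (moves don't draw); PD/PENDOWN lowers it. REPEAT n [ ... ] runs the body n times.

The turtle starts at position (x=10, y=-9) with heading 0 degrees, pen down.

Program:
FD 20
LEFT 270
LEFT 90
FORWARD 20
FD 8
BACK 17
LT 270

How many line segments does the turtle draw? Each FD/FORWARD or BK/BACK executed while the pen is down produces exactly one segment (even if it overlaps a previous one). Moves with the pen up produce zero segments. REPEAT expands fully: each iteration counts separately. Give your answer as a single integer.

Answer: 4

Derivation:
Executing turtle program step by step:
Start: pos=(10,-9), heading=0, pen down
FD 20: (10,-9) -> (30,-9) [heading=0, draw]
LT 270: heading 0 -> 270
LT 90: heading 270 -> 0
FD 20: (30,-9) -> (50,-9) [heading=0, draw]
FD 8: (50,-9) -> (58,-9) [heading=0, draw]
BK 17: (58,-9) -> (41,-9) [heading=0, draw]
LT 270: heading 0 -> 270
Final: pos=(41,-9), heading=270, 4 segment(s) drawn
Segments drawn: 4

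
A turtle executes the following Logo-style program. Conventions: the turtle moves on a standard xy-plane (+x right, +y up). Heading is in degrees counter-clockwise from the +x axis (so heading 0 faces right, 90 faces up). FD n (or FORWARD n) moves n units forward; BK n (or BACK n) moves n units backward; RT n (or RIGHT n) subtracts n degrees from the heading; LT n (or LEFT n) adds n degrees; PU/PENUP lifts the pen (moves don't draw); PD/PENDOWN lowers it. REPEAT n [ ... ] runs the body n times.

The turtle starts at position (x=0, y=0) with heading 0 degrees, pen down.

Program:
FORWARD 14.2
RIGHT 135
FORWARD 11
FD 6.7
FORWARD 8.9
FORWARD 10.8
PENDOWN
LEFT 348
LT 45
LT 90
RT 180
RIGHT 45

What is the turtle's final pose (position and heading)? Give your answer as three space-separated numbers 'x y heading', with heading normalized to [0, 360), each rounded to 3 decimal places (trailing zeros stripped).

Answer: -12.246 -26.446 123

Derivation:
Executing turtle program step by step:
Start: pos=(0,0), heading=0, pen down
FD 14.2: (0,0) -> (14.2,0) [heading=0, draw]
RT 135: heading 0 -> 225
FD 11: (14.2,0) -> (6.422,-7.778) [heading=225, draw]
FD 6.7: (6.422,-7.778) -> (1.684,-12.516) [heading=225, draw]
FD 8.9: (1.684,-12.516) -> (-4.609,-18.809) [heading=225, draw]
FD 10.8: (-4.609,-18.809) -> (-12.246,-26.446) [heading=225, draw]
PD: pen down
LT 348: heading 225 -> 213
LT 45: heading 213 -> 258
LT 90: heading 258 -> 348
RT 180: heading 348 -> 168
RT 45: heading 168 -> 123
Final: pos=(-12.246,-26.446), heading=123, 5 segment(s) drawn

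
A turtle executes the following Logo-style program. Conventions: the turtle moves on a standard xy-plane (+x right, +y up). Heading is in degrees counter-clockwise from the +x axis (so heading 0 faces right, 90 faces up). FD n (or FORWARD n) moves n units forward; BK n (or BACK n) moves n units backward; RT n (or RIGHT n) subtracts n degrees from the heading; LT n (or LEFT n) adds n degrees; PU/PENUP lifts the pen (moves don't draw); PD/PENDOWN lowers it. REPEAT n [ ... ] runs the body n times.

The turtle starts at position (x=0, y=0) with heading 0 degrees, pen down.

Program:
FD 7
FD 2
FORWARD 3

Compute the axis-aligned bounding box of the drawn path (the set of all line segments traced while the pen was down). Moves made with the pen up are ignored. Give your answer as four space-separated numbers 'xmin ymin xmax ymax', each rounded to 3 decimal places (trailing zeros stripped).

Answer: 0 0 12 0

Derivation:
Executing turtle program step by step:
Start: pos=(0,0), heading=0, pen down
FD 7: (0,0) -> (7,0) [heading=0, draw]
FD 2: (7,0) -> (9,0) [heading=0, draw]
FD 3: (9,0) -> (12,0) [heading=0, draw]
Final: pos=(12,0), heading=0, 3 segment(s) drawn

Segment endpoints: x in {0, 7, 9, 12}, y in {0}
xmin=0, ymin=0, xmax=12, ymax=0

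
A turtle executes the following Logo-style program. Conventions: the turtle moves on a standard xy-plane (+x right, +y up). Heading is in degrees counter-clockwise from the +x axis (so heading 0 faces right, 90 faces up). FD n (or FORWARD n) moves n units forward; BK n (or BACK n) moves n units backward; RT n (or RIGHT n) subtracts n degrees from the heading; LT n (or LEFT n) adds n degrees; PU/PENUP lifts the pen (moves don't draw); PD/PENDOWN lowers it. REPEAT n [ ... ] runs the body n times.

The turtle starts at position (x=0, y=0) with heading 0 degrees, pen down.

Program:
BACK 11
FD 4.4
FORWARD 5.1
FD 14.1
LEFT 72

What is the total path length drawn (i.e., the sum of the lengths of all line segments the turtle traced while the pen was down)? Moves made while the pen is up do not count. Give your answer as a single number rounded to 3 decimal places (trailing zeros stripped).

Answer: 34.6

Derivation:
Executing turtle program step by step:
Start: pos=(0,0), heading=0, pen down
BK 11: (0,0) -> (-11,0) [heading=0, draw]
FD 4.4: (-11,0) -> (-6.6,0) [heading=0, draw]
FD 5.1: (-6.6,0) -> (-1.5,0) [heading=0, draw]
FD 14.1: (-1.5,0) -> (12.6,0) [heading=0, draw]
LT 72: heading 0 -> 72
Final: pos=(12.6,0), heading=72, 4 segment(s) drawn

Segment lengths:
  seg 1: (0,0) -> (-11,0), length = 11
  seg 2: (-11,0) -> (-6.6,0), length = 4.4
  seg 3: (-6.6,0) -> (-1.5,0), length = 5.1
  seg 4: (-1.5,0) -> (12.6,0), length = 14.1
Total = 34.6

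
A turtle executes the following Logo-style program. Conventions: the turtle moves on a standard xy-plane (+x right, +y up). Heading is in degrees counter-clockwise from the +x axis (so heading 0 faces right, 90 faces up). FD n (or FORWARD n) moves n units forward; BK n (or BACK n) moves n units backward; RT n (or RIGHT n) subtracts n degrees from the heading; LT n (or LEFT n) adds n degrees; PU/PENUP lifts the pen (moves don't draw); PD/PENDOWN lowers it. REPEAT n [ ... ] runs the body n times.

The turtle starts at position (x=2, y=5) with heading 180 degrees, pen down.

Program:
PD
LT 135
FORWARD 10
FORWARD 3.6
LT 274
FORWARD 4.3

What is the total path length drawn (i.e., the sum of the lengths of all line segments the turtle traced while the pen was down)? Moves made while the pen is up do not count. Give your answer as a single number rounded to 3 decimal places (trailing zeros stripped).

Answer: 17.9

Derivation:
Executing turtle program step by step:
Start: pos=(2,5), heading=180, pen down
PD: pen down
LT 135: heading 180 -> 315
FD 10: (2,5) -> (9.071,-2.071) [heading=315, draw]
FD 3.6: (9.071,-2.071) -> (11.617,-4.617) [heading=315, draw]
LT 274: heading 315 -> 229
FD 4.3: (11.617,-4.617) -> (8.796,-7.862) [heading=229, draw]
Final: pos=(8.796,-7.862), heading=229, 3 segment(s) drawn

Segment lengths:
  seg 1: (2,5) -> (9.071,-2.071), length = 10
  seg 2: (9.071,-2.071) -> (11.617,-4.617), length = 3.6
  seg 3: (11.617,-4.617) -> (8.796,-7.862), length = 4.3
Total = 17.9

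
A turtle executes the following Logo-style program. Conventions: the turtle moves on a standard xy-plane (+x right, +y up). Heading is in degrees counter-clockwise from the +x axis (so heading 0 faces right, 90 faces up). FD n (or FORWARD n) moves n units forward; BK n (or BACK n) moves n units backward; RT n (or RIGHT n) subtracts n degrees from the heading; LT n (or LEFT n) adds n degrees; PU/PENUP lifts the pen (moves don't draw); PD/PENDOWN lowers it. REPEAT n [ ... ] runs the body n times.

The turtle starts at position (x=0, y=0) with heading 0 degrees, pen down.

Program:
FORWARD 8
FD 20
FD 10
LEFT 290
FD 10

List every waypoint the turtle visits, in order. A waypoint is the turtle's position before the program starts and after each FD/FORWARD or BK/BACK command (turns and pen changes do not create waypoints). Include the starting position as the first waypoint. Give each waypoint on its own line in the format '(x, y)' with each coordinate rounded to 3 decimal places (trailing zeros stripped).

Answer: (0, 0)
(8, 0)
(28, 0)
(38, 0)
(41.42, -9.397)

Derivation:
Executing turtle program step by step:
Start: pos=(0,0), heading=0, pen down
FD 8: (0,0) -> (8,0) [heading=0, draw]
FD 20: (8,0) -> (28,0) [heading=0, draw]
FD 10: (28,0) -> (38,0) [heading=0, draw]
LT 290: heading 0 -> 290
FD 10: (38,0) -> (41.42,-9.397) [heading=290, draw]
Final: pos=(41.42,-9.397), heading=290, 4 segment(s) drawn
Waypoints (5 total):
(0, 0)
(8, 0)
(28, 0)
(38, 0)
(41.42, -9.397)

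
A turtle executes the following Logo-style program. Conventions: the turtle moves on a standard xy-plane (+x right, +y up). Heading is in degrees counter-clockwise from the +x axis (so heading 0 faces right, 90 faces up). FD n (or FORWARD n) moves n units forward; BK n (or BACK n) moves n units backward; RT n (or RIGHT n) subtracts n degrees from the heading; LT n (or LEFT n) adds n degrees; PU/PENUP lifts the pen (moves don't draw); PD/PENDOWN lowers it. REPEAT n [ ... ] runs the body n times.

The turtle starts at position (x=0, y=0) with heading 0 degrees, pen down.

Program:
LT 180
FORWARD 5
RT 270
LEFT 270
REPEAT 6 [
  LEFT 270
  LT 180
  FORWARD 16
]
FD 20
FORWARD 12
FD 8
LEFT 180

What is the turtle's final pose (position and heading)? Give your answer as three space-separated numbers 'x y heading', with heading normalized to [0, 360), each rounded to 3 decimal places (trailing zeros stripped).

Executing turtle program step by step:
Start: pos=(0,0), heading=0, pen down
LT 180: heading 0 -> 180
FD 5: (0,0) -> (-5,0) [heading=180, draw]
RT 270: heading 180 -> 270
LT 270: heading 270 -> 180
REPEAT 6 [
  -- iteration 1/6 --
  LT 270: heading 180 -> 90
  LT 180: heading 90 -> 270
  FD 16: (-5,0) -> (-5,-16) [heading=270, draw]
  -- iteration 2/6 --
  LT 270: heading 270 -> 180
  LT 180: heading 180 -> 0
  FD 16: (-5,-16) -> (11,-16) [heading=0, draw]
  -- iteration 3/6 --
  LT 270: heading 0 -> 270
  LT 180: heading 270 -> 90
  FD 16: (11,-16) -> (11,0) [heading=90, draw]
  -- iteration 4/6 --
  LT 270: heading 90 -> 0
  LT 180: heading 0 -> 180
  FD 16: (11,0) -> (-5,0) [heading=180, draw]
  -- iteration 5/6 --
  LT 270: heading 180 -> 90
  LT 180: heading 90 -> 270
  FD 16: (-5,0) -> (-5,-16) [heading=270, draw]
  -- iteration 6/6 --
  LT 270: heading 270 -> 180
  LT 180: heading 180 -> 0
  FD 16: (-5,-16) -> (11,-16) [heading=0, draw]
]
FD 20: (11,-16) -> (31,-16) [heading=0, draw]
FD 12: (31,-16) -> (43,-16) [heading=0, draw]
FD 8: (43,-16) -> (51,-16) [heading=0, draw]
LT 180: heading 0 -> 180
Final: pos=(51,-16), heading=180, 10 segment(s) drawn

Answer: 51 -16 180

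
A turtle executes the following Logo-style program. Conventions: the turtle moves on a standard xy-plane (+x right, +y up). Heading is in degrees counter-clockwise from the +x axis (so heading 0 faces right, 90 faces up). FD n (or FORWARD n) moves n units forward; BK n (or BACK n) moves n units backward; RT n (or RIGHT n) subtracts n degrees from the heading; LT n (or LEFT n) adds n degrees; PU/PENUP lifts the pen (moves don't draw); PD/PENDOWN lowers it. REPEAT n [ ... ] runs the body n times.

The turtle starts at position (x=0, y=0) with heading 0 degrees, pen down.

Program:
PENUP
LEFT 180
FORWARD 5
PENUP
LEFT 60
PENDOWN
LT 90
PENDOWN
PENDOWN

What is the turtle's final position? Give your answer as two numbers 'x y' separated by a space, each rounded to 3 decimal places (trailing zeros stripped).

Executing turtle program step by step:
Start: pos=(0,0), heading=0, pen down
PU: pen up
LT 180: heading 0 -> 180
FD 5: (0,0) -> (-5,0) [heading=180, move]
PU: pen up
LT 60: heading 180 -> 240
PD: pen down
LT 90: heading 240 -> 330
PD: pen down
PD: pen down
Final: pos=(-5,0), heading=330, 0 segment(s) drawn

Answer: -5 0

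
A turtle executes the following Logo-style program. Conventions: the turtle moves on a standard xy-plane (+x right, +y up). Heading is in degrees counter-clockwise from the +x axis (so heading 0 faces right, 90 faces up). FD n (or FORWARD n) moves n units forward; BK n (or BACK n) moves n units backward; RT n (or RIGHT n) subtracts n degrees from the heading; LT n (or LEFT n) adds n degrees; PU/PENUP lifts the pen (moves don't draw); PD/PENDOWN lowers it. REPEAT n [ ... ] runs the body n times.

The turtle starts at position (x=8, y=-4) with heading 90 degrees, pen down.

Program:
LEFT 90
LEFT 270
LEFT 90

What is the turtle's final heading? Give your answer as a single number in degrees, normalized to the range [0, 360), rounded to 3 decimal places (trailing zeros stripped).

Answer: 180

Derivation:
Executing turtle program step by step:
Start: pos=(8,-4), heading=90, pen down
LT 90: heading 90 -> 180
LT 270: heading 180 -> 90
LT 90: heading 90 -> 180
Final: pos=(8,-4), heading=180, 0 segment(s) drawn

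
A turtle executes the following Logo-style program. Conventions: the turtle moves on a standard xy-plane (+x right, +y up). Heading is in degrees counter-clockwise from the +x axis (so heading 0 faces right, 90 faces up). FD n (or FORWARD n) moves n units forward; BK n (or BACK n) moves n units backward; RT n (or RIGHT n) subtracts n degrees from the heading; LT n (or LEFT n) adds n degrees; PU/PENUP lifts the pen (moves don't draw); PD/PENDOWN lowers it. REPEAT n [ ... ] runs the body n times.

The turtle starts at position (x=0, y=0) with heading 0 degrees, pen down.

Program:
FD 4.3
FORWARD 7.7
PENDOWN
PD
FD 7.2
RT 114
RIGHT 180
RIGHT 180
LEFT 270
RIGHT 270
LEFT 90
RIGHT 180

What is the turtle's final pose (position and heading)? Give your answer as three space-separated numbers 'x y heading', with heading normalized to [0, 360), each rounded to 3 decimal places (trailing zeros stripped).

Executing turtle program step by step:
Start: pos=(0,0), heading=0, pen down
FD 4.3: (0,0) -> (4.3,0) [heading=0, draw]
FD 7.7: (4.3,0) -> (12,0) [heading=0, draw]
PD: pen down
PD: pen down
FD 7.2: (12,0) -> (19.2,0) [heading=0, draw]
RT 114: heading 0 -> 246
RT 180: heading 246 -> 66
RT 180: heading 66 -> 246
LT 270: heading 246 -> 156
RT 270: heading 156 -> 246
LT 90: heading 246 -> 336
RT 180: heading 336 -> 156
Final: pos=(19.2,0), heading=156, 3 segment(s) drawn

Answer: 19.2 0 156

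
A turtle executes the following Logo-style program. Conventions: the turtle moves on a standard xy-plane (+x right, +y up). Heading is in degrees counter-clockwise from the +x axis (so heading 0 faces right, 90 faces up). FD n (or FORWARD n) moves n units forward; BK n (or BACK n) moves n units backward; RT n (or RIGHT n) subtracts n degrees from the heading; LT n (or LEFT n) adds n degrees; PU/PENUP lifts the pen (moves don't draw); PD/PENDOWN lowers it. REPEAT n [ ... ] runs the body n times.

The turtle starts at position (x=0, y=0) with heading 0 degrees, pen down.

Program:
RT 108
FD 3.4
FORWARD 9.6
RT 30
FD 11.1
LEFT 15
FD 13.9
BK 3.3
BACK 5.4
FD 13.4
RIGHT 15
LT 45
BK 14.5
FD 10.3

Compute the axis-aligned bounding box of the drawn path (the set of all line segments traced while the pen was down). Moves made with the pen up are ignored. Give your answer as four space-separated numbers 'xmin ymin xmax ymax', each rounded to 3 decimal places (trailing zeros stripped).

Executing turtle program step by step:
Start: pos=(0,0), heading=0, pen down
RT 108: heading 0 -> 252
FD 3.4: (0,0) -> (-1.051,-3.234) [heading=252, draw]
FD 9.6: (-1.051,-3.234) -> (-4.017,-12.364) [heading=252, draw]
RT 30: heading 252 -> 222
FD 11.1: (-4.017,-12.364) -> (-12.266,-19.791) [heading=222, draw]
LT 15: heading 222 -> 237
FD 13.9: (-12.266,-19.791) -> (-19.837,-31.449) [heading=237, draw]
BK 3.3: (-19.837,-31.449) -> (-18.039,-28.681) [heading=237, draw]
BK 5.4: (-18.039,-28.681) -> (-15.098,-24.152) [heading=237, draw]
FD 13.4: (-15.098,-24.152) -> (-22.396,-35.39) [heading=237, draw]
RT 15: heading 237 -> 222
LT 45: heading 222 -> 267
BK 14.5: (-22.396,-35.39) -> (-21.638,-20.91) [heading=267, draw]
FD 10.3: (-21.638,-20.91) -> (-22.177,-31.196) [heading=267, draw]
Final: pos=(-22.177,-31.196), heading=267, 9 segment(s) drawn

Segment endpoints: x in {-22.396, -22.177, -21.638, -19.837, -18.039, -15.098, -12.266, -4.017, -1.051, 0}, y in {-35.39, -31.449, -31.196, -28.681, -24.152, -20.91, -19.791, -12.364, -3.234, 0}
xmin=-22.396, ymin=-35.39, xmax=0, ymax=0

Answer: -22.396 -35.39 0 0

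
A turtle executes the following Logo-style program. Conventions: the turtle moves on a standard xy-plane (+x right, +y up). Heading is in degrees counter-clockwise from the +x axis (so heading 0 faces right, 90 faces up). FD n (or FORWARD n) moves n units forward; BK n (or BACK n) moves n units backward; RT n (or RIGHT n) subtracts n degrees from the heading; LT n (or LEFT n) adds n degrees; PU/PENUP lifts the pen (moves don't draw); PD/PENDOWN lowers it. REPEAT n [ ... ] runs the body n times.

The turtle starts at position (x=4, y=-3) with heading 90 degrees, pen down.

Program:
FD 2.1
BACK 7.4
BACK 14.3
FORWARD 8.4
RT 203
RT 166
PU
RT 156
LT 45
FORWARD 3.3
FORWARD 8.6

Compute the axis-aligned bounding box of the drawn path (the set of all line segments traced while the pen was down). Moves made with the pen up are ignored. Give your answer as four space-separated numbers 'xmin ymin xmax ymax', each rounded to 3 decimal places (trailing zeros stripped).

Answer: 4 -22.6 4 -0.9

Derivation:
Executing turtle program step by step:
Start: pos=(4,-3), heading=90, pen down
FD 2.1: (4,-3) -> (4,-0.9) [heading=90, draw]
BK 7.4: (4,-0.9) -> (4,-8.3) [heading=90, draw]
BK 14.3: (4,-8.3) -> (4,-22.6) [heading=90, draw]
FD 8.4: (4,-22.6) -> (4,-14.2) [heading=90, draw]
RT 203: heading 90 -> 247
RT 166: heading 247 -> 81
PU: pen up
RT 156: heading 81 -> 285
LT 45: heading 285 -> 330
FD 3.3: (4,-14.2) -> (6.858,-15.85) [heading=330, move]
FD 8.6: (6.858,-15.85) -> (14.306,-20.15) [heading=330, move]
Final: pos=(14.306,-20.15), heading=330, 4 segment(s) drawn

Segment endpoints: x in {4, 4, 4, 4}, y in {-22.6, -14.2, -8.3, -3, -0.9}
xmin=4, ymin=-22.6, xmax=4, ymax=-0.9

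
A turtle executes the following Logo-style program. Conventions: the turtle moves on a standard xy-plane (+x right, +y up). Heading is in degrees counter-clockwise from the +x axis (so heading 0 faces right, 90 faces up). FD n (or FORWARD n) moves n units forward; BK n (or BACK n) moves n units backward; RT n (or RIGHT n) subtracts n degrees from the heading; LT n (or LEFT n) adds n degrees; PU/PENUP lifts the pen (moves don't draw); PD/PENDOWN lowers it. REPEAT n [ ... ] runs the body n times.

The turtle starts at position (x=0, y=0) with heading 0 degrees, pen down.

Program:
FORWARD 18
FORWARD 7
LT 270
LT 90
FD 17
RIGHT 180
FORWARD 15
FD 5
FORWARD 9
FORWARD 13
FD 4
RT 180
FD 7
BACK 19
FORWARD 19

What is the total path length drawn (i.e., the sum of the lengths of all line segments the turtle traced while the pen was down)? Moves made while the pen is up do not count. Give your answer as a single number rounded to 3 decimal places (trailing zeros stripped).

Executing turtle program step by step:
Start: pos=(0,0), heading=0, pen down
FD 18: (0,0) -> (18,0) [heading=0, draw]
FD 7: (18,0) -> (25,0) [heading=0, draw]
LT 270: heading 0 -> 270
LT 90: heading 270 -> 0
FD 17: (25,0) -> (42,0) [heading=0, draw]
RT 180: heading 0 -> 180
FD 15: (42,0) -> (27,0) [heading=180, draw]
FD 5: (27,0) -> (22,0) [heading=180, draw]
FD 9: (22,0) -> (13,0) [heading=180, draw]
FD 13: (13,0) -> (0,0) [heading=180, draw]
FD 4: (0,0) -> (-4,0) [heading=180, draw]
RT 180: heading 180 -> 0
FD 7: (-4,0) -> (3,0) [heading=0, draw]
BK 19: (3,0) -> (-16,0) [heading=0, draw]
FD 19: (-16,0) -> (3,0) [heading=0, draw]
Final: pos=(3,0), heading=0, 11 segment(s) drawn

Segment lengths:
  seg 1: (0,0) -> (18,0), length = 18
  seg 2: (18,0) -> (25,0), length = 7
  seg 3: (25,0) -> (42,0), length = 17
  seg 4: (42,0) -> (27,0), length = 15
  seg 5: (27,0) -> (22,0), length = 5
  seg 6: (22,0) -> (13,0), length = 9
  seg 7: (13,0) -> (0,0), length = 13
  seg 8: (0,0) -> (-4,0), length = 4
  seg 9: (-4,0) -> (3,0), length = 7
  seg 10: (3,0) -> (-16,0), length = 19
  seg 11: (-16,0) -> (3,0), length = 19
Total = 133

Answer: 133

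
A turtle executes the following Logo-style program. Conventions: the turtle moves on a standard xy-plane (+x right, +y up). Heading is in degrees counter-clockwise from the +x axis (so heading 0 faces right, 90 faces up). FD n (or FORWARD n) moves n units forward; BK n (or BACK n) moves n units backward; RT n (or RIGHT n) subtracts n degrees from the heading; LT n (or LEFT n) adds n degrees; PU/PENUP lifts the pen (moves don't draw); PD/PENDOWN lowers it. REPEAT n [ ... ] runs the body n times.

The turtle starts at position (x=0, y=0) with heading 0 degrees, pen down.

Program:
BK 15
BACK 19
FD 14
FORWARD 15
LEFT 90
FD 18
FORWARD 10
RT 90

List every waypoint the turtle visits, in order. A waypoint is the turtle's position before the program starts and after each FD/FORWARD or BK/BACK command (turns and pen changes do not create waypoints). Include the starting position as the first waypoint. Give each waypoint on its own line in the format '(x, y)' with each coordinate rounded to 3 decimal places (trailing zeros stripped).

Answer: (0, 0)
(-15, 0)
(-34, 0)
(-20, 0)
(-5, 0)
(-5, 18)
(-5, 28)

Derivation:
Executing turtle program step by step:
Start: pos=(0,0), heading=0, pen down
BK 15: (0,0) -> (-15,0) [heading=0, draw]
BK 19: (-15,0) -> (-34,0) [heading=0, draw]
FD 14: (-34,0) -> (-20,0) [heading=0, draw]
FD 15: (-20,0) -> (-5,0) [heading=0, draw]
LT 90: heading 0 -> 90
FD 18: (-5,0) -> (-5,18) [heading=90, draw]
FD 10: (-5,18) -> (-5,28) [heading=90, draw]
RT 90: heading 90 -> 0
Final: pos=(-5,28), heading=0, 6 segment(s) drawn
Waypoints (7 total):
(0, 0)
(-15, 0)
(-34, 0)
(-20, 0)
(-5, 0)
(-5, 18)
(-5, 28)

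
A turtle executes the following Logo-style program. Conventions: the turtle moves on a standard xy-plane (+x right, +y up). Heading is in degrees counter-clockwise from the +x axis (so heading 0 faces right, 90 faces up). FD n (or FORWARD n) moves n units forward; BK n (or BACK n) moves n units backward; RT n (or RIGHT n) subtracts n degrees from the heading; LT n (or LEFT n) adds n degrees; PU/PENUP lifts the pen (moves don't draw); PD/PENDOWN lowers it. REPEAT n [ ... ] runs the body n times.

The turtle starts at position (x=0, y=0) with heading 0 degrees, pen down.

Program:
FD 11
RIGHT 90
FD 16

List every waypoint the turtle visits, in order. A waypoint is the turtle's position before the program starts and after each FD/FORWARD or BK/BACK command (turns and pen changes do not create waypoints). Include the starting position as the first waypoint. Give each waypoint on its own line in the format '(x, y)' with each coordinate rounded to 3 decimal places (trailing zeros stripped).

Executing turtle program step by step:
Start: pos=(0,0), heading=0, pen down
FD 11: (0,0) -> (11,0) [heading=0, draw]
RT 90: heading 0 -> 270
FD 16: (11,0) -> (11,-16) [heading=270, draw]
Final: pos=(11,-16), heading=270, 2 segment(s) drawn
Waypoints (3 total):
(0, 0)
(11, 0)
(11, -16)

Answer: (0, 0)
(11, 0)
(11, -16)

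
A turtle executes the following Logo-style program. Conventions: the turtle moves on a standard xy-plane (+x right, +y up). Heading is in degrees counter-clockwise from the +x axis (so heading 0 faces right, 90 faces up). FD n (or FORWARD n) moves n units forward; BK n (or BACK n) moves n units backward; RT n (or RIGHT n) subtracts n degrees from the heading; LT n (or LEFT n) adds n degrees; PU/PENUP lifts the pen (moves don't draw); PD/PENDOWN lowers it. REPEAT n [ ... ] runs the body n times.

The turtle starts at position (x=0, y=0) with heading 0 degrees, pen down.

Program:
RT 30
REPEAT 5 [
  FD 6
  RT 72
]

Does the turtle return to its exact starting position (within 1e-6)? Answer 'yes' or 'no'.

Answer: yes

Derivation:
Executing turtle program step by step:
Start: pos=(0,0), heading=0, pen down
RT 30: heading 0 -> 330
REPEAT 5 [
  -- iteration 1/5 --
  FD 6: (0,0) -> (5.196,-3) [heading=330, draw]
  RT 72: heading 330 -> 258
  -- iteration 2/5 --
  FD 6: (5.196,-3) -> (3.949,-8.869) [heading=258, draw]
  RT 72: heading 258 -> 186
  -- iteration 3/5 --
  FD 6: (3.949,-8.869) -> (-2.018,-9.496) [heading=186, draw]
  RT 72: heading 186 -> 114
  -- iteration 4/5 --
  FD 6: (-2.018,-9.496) -> (-4.459,-4.015) [heading=114, draw]
  RT 72: heading 114 -> 42
  -- iteration 5/5 --
  FD 6: (-4.459,-4.015) -> (0,0) [heading=42, draw]
  RT 72: heading 42 -> 330
]
Final: pos=(0,0), heading=330, 5 segment(s) drawn

Start position: (0, 0)
Final position: (0, 0)
Distance = 0; < 1e-6 -> CLOSED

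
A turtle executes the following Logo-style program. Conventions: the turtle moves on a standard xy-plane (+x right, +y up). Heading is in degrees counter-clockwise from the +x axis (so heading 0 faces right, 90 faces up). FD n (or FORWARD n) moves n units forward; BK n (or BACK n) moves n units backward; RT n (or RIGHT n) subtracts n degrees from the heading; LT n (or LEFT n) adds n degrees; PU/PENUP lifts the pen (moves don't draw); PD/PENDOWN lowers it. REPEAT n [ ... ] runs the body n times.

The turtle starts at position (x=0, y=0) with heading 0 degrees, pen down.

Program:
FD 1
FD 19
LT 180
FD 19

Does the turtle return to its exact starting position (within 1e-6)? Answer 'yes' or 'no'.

Answer: no

Derivation:
Executing turtle program step by step:
Start: pos=(0,0), heading=0, pen down
FD 1: (0,0) -> (1,0) [heading=0, draw]
FD 19: (1,0) -> (20,0) [heading=0, draw]
LT 180: heading 0 -> 180
FD 19: (20,0) -> (1,0) [heading=180, draw]
Final: pos=(1,0), heading=180, 3 segment(s) drawn

Start position: (0, 0)
Final position: (1, 0)
Distance = 1; >= 1e-6 -> NOT closed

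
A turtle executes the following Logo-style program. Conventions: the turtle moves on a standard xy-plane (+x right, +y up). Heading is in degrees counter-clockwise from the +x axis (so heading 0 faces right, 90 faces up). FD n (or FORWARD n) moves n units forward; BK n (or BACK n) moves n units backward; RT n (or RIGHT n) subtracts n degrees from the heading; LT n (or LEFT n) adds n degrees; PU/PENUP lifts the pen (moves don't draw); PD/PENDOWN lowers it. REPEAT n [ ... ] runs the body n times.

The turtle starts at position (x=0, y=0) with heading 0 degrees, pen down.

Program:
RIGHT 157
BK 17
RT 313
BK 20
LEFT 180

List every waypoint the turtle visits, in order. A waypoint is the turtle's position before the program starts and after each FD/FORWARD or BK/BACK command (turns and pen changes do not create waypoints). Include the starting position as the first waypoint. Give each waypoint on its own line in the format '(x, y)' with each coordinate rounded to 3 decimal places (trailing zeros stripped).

Answer: (0, 0)
(15.649, 6.642)
(22.489, 25.436)

Derivation:
Executing turtle program step by step:
Start: pos=(0,0), heading=0, pen down
RT 157: heading 0 -> 203
BK 17: (0,0) -> (15.649,6.642) [heading=203, draw]
RT 313: heading 203 -> 250
BK 20: (15.649,6.642) -> (22.489,25.436) [heading=250, draw]
LT 180: heading 250 -> 70
Final: pos=(22.489,25.436), heading=70, 2 segment(s) drawn
Waypoints (3 total):
(0, 0)
(15.649, 6.642)
(22.489, 25.436)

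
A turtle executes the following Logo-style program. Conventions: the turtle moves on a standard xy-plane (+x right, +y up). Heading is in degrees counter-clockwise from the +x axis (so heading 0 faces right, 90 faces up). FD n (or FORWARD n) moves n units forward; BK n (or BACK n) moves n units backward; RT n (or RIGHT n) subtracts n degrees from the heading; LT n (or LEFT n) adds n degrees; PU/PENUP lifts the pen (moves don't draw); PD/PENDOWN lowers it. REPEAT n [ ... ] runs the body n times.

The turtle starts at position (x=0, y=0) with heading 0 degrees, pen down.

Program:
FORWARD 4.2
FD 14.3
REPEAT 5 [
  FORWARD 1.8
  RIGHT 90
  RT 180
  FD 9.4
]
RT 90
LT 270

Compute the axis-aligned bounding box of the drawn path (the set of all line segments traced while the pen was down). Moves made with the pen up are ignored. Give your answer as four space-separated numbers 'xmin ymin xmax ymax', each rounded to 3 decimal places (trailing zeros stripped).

Answer: 0 0 20.3 11.2

Derivation:
Executing turtle program step by step:
Start: pos=(0,0), heading=0, pen down
FD 4.2: (0,0) -> (4.2,0) [heading=0, draw]
FD 14.3: (4.2,0) -> (18.5,0) [heading=0, draw]
REPEAT 5 [
  -- iteration 1/5 --
  FD 1.8: (18.5,0) -> (20.3,0) [heading=0, draw]
  RT 90: heading 0 -> 270
  RT 180: heading 270 -> 90
  FD 9.4: (20.3,0) -> (20.3,9.4) [heading=90, draw]
  -- iteration 2/5 --
  FD 1.8: (20.3,9.4) -> (20.3,11.2) [heading=90, draw]
  RT 90: heading 90 -> 0
  RT 180: heading 0 -> 180
  FD 9.4: (20.3,11.2) -> (10.9,11.2) [heading=180, draw]
  -- iteration 3/5 --
  FD 1.8: (10.9,11.2) -> (9.1,11.2) [heading=180, draw]
  RT 90: heading 180 -> 90
  RT 180: heading 90 -> 270
  FD 9.4: (9.1,11.2) -> (9.1,1.8) [heading=270, draw]
  -- iteration 4/5 --
  FD 1.8: (9.1,1.8) -> (9.1,0) [heading=270, draw]
  RT 90: heading 270 -> 180
  RT 180: heading 180 -> 0
  FD 9.4: (9.1,0) -> (18.5,0) [heading=0, draw]
  -- iteration 5/5 --
  FD 1.8: (18.5,0) -> (20.3,0) [heading=0, draw]
  RT 90: heading 0 -> 270
  RT 180: heading 270 -> 90
  FD 9.4: (20.3,0) -> (20.3,9.4) [heading=90, draw]
]
RT 90: heading 90 -> 0
LT 270: heading 0 -> 270
Final: pos=(20.3,9.4), heading=270, 12 segment(s) drawn

Segment endpoints: x in {0, 4.2, 9.1, 9.1, 9.1, 10.9, 18.5, 18.5, 20.3, 20.3, 20.3}, y in {0, 0, 0, 0, 1.8, 9.4, 9.4, 11.2, 11.2}
xmin=0, ymin=0, xmax=20.3, ymax=11.2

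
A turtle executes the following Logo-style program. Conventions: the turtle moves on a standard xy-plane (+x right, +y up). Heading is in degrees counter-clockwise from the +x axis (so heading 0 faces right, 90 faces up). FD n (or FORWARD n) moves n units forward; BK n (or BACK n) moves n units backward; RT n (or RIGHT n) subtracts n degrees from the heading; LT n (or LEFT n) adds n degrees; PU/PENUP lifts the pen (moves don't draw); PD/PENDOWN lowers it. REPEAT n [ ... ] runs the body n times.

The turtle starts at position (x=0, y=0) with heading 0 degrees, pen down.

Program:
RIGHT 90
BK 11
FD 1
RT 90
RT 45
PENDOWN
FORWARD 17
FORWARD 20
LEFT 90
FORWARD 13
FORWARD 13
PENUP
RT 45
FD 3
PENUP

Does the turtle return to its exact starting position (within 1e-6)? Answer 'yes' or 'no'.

Answer: no

Derivation:
Executing turtle program step by step:
Start: pos=(0,0), heading=0, pen down
RT 90: heading 0 -> 270
BK 11: (0,0) -> (0,11) [heading=270, draw]
FD 1: (0,11) -> (0,10) [heading=270, draw]
RT 90: heading 270 -> 180
RT 45: heading 180 -> 135
PD: pen down
FD 17: (0,10) -> (-12.021,22.021) [heading=135, draw]
FD 20: (-12.021,22.021) -> (-26.163,36.163) [heading=135, draw]
LT 90: heading 135 -> 225
FD 13: (-26.163,36.163) -> (-35.355,26.971) [heading=225, draw]
FD 13: (-35.355,26.971) -> (-44.548,17.778) [heading=225, draw]
PU: pen up
RT 45: heading 225 -> 180
FD 3: (-44.548,17.778) -> (-47.548,17.778) [heading=180, move]
PU: pen up
Final: pos=(-47.548,17.778), heading=180, 6 segment(s) drawn

Start position: (0, 0)
Final position: (-47.548, 17.778)
Distance = 50.763; >= 1e-6 -> NOT closed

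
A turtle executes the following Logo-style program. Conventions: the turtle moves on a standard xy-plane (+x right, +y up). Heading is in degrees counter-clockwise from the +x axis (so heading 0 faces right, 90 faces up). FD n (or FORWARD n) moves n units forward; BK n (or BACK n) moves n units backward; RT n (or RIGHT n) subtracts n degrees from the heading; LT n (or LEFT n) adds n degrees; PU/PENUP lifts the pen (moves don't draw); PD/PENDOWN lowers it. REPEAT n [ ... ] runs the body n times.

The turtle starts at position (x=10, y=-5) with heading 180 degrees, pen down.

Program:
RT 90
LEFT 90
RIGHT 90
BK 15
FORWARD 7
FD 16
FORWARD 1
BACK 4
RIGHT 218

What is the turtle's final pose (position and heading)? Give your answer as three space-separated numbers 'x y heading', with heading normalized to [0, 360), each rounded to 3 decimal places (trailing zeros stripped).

Answer: 10 0 232

Derivation:
Executing turtle program step by step:
Start: pos=(10,-5), heading=180, pen down
RT 90: heading 180 -> 90
LT 90: heading 90 -> 180
RT 90: heading 180 -> 90
BK 15: (10,-5) -> (10,-20) [heading=90, draw]
FD 7: (10,-20) -> (10,-13) [heading=90, draw]
FD 16: (10,-13) -> (10,3) [heading=90, draw]
FD 1: (10,3) -> (10,4) [heading=90, draw]
BK 4: (10,4) -> (10,0) [heading=90, draw]
RT 218: heading 90 -> 232
Final: pos=(10,0), heading=232, 5 segment(s) drawn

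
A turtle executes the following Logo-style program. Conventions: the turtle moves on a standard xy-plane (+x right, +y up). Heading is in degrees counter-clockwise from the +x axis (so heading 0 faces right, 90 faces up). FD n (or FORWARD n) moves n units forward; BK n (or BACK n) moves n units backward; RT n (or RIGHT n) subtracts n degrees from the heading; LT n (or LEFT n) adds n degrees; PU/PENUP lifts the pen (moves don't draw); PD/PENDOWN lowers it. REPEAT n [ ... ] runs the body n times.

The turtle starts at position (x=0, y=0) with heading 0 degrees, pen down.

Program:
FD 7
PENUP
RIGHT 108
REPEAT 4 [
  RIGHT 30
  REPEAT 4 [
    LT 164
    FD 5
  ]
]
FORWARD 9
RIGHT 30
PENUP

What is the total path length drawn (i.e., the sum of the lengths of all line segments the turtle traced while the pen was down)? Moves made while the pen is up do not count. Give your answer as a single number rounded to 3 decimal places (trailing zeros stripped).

Executing turtle program step by step:
Start: pos=(0,0), heading=0, pen down
FD 7: (0,0) -> (7,0) [heading=0, draw]
PU: pen up
RT 108: heading 0 -> 252
REPEAT 4 [
  -- iteration 1/4 --
  RT 30: heading 252 -> 222
  REPEAT 4 [
    -- iteration 1/4 --
    LT 164: heading 222 -> 26
    FD 5: (7,0) -> (11.494,2.192) [heading=26, move]
    -- iteration 2/4 --
    LT 164: heading 26 -> 190
    FD 5: (11.494,2.192) -> (6.57,1.324) [heading=190, move]
    -- iteration 3/4 --
    LT 164: heading 190 -> 354
    FD 5: (6.57,1.324) -> (11.543,0.801) [heading=354, move]
    -- iteration 4/4 --
    LT 164: heading 354 -> 158
    FD 5: (11.543,0.801) -> (6.907,2.674) [heading=158, move]
  ]
  -- iteration 2/4 --
  RT 30: heading 158 -> 128
  REPEAT 4 [
    -- iteration 1/4 --
    LT 164: heading 128 -> 292
    FD 5: (6.907,2.674) -> (8.78,-1.962) [heading=292, move]
    -- iteration 2/4 --
    LT 164: heading 292 -> 96
    FD 5: (8.78,-1.962) -> (8.257,3.011) [heading=96, move]
    -- iteration 3/4 --
    LT 164: heading 96 -> 260
    FD 5: (8.257,3.011) -> (7.389,-1.913) [heading=260, move]
    -- iteration 4/4 --
    LT 164: heading 260 -> 64
    FD 5: (7.389,-1.913) -> (9.581,2.581) [heading=64, move]
  ]
  -- iteration 3/4 --
  RT 30: heading 64 -> 34
  REPEAT 4 [
    -- iteration 1/4 --
    LT 164: heading 34 -> 198
    FD 5: (9.581,2.581) -> (4.825,1.036) [heading=198, move]
    -- iteration 2/4 --
    LT 164: heading 198 -> 2
    FD 5: (4.825,1.036) -> (9.822,1.21) [heading=2, move]
    -- iteration 3/4 --
    LT 164: heading 2 -> 166
    FD 5: (9.822,1.21) -> (4.971,2.42) [heading=166, move]
    -- iteration 4/4 --
    LT 164: heading 166 -> 330
    FD 5: (4.971,2.42) -> (9.301,-0.08) [heading=330, move]
  ]
  -- iteration 4/4 --
  RT 30: heading 330 -> 300
  REPEAT 4 [
    -- iteration 1/4 --
    LT 164: heading 300 -> 104
    FD 5: (9.301,-0.08) -> (8.091,4.771) [heading=104, move]
    -- iteration 2/4 --
    LT 164: heading 104 -> 268
    FD 5: (8.091,4.771) -> (7.917,-0.226) [heading=268, move]
    -- iteration 3/4 --
    LT 164: heading 268 -> 72
    FD 5: (7.917,-0.226) -> (9.462,4.529) [heading=72, move]
    -- iteration 4/4 --
    LT 164: heading 72 -> 236
    FD 5: (9.462,4.529) -> (6.666,0.384) [heading=236, move]
  ]
]
FD 9: (6.666,0.384) -> (1.633,-7.077) [heading=236, move]
RT 30: heading 236 -> 206
PU: pen up
Final: pos=(1.633,-7.077), heading=206, 1 segment(s) drawn

Segment lengths:
  seg 1: (0,0) -> (7,0), length = 7
Total = 7

Answer: 7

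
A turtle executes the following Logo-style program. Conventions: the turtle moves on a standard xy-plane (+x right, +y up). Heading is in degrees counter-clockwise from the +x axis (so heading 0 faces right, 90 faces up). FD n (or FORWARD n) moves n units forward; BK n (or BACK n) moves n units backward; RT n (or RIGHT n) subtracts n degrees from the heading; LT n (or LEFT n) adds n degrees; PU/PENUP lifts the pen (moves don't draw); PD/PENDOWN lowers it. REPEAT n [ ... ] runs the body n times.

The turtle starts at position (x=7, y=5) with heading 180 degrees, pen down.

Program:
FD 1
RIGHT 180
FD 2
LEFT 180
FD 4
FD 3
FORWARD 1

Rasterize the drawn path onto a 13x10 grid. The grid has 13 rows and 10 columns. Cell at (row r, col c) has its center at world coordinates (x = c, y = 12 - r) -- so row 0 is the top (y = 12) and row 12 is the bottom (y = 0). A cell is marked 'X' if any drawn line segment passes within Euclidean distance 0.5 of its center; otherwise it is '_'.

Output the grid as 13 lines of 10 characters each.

Answer: __________
__________
__________
__________
__________
__________
__________
XXXXXXXXX_
__________
__________
__________
__________
__________

Derivation:
Segment 0: (7,5) -> (6,5)
Segment 1: (6,5) -> (8,5)
Segment 2: (8,5) -> (4,5)
Segment 3: (4,5) -> (1,5)
Segment 4: (1,5) -> (0,5)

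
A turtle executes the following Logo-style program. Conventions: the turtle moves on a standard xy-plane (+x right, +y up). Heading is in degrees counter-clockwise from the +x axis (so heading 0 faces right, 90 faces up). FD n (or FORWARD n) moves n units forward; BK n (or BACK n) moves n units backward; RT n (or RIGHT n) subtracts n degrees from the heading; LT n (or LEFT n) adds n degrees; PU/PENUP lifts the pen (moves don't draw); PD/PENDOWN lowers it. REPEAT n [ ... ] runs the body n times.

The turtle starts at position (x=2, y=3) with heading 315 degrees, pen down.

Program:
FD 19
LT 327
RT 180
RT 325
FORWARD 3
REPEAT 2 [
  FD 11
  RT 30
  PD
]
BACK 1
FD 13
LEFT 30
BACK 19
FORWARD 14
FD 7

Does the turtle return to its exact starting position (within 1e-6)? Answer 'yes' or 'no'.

Answer: no

Derivation:
Executing turtle program step by step:
Start: pos=(2,3), heading=315, pen down
FD 19: (2,3) -> (15.435,-10.435) [heading=315, draw]
LT 327: heading 315 -> 282
RT 180: heading 282 -> 102
RT 325: heading 102 -> 137
FD 3: (15.435,-10.435) -> (13.241,-8.389) [heading=137, draw]
REPEAT 2 [
  -- iteration 1/2 --
  FD 11: (13.241,-8.389) -> (5.196,-0.887) [heading=137, draw]
  RT 30: heading 137 -> 107
  PD: pen down
  -- iteration 2/2 --
  FD 11: (5.196,-0.887) -> (1.98,9.632) [heading=107, draw]
  RT 30: heading 107 -> 77
  PD: pen down
]
BK 1: (1.98,9.632) -> (1.755,8.658) [heading=77, draw]
FD 13: (1.755,8.658) -> (4.679,21.325) [heading=77, draw]
LT 30: heading 77 -> 107
BK 19: (4.679,21.325) -> (10.234,3.155) [heading=107, draw]
FD 14: (10.234,3.155) -> (6.141,16.543) [heading=107, draw]
FD 7: (6.141,16.543) -> (4.095,23.237) [heading=107, draw]
Final: pos=(4.095,23.237), heading=107, 9 segment(s) drawn

Start position: (2, 3)
Final position: (4.095, 23.237)
Distance = 20.345; >= 1e-6 -> NOT closed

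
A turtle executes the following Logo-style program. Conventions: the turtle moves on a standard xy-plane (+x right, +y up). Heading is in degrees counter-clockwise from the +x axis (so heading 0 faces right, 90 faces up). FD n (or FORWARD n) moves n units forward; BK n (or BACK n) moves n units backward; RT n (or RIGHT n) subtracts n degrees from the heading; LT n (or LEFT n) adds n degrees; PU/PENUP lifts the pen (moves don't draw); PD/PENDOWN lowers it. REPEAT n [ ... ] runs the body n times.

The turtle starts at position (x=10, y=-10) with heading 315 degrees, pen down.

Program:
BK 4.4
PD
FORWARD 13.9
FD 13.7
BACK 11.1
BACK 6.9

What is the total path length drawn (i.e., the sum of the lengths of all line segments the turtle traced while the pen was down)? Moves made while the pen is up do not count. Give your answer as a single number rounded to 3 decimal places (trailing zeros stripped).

Executing turtle program step by step:
Start: pos=(10,-10), heading=315, pen down
BK 4.4: (10,-10) -> (6.889,-6.889) [heading=315, draw]
PD: pen down
FD 13.9: (6.889,-6.889) -> (16.718,-16.718) [heading=315, draw]
FD 13.7: (16.718,-16.718) -> (26.405,-26.405) [heading=315, draw]
BK 11.1: (26.405,-26.405) -> (18.556,-18.556) [heading=315, draw]
BK 6.9: (18.556,-18.556) -> (13.677,-13.677) [heading=315, draw]
Final: pos=(13.677,-13.677), heading=315, 5 segment(s) drawn

Segment lengths:
  seg 1: (10,-10) -> (6.889,-6.889), length = 4.4
  seg 2: (6.889,-6.889) -> (16.718,-16.718), length = 13.9
  seg 3: (16.718,-16.718) -> (26.405,-26.405), length = 13.7
  seg 4: (26.405,-26.405) -> (18.556,-18.556), length = 11.1
  seg 5: (18.556,-18.556) -> (13.677,-13.677), length = 6.9
Total = 50

Answer: 50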